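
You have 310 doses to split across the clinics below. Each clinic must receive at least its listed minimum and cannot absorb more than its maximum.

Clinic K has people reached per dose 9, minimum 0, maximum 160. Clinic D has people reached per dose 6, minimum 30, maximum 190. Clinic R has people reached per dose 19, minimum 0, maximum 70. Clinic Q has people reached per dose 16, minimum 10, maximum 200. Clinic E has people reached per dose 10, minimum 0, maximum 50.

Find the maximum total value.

4810

Meeting every minimum uses 0+30+0+10+0 = 40 doses, leaving 270.
Order the clinics by people reached per dose: Clinic R 19 > Clinic Q 16 > Clinic E 10 > Clinic K 9 > Clinic D 6.
Clinic R takes 70 more to reach its cap of 70 → 200 left.
Give Clinic Q 190 more to hit its cap of 200 → 10 left.
Clinic E: +10 (room for 50) → 10. Pool exhausted.
Total = 6×30 + 19×70 + 16×200 + 10×10 = 4810.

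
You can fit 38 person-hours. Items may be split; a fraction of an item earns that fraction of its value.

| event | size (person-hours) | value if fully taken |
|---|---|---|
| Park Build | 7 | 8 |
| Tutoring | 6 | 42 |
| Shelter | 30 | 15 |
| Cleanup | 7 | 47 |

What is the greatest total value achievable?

Sort by value density: Tutoring 42/6≈7, Cleanup 47/7≈6.71, Park Build 8/7≈1.14, Shelter 15/30≈0.5.
All 6 person-hours of Tutoring fit (value 42) ; 32 remain.
All 7 person-hours of Cleanup fit (value 47) ; 25 remain.
All 7 person-hours of Park Build fit (value 8) ; 18 remain.
Only 18 person-hours remain; take 18/30 of Shelter for value 15×18/30 = 9.
Total value = 106.

106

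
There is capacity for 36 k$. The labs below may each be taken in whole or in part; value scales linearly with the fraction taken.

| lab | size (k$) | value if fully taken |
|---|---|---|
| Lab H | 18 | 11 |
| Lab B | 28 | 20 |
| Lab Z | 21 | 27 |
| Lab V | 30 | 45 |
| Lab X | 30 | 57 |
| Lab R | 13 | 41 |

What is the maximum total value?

84.7

Sort by value density: Lab R 41/13≈3.15, Lab X 57/30≈1.9, Lab V 45/30≈1.5, Lab Z 27/21≈1.29, Lab B 20/28≈0.714, Lab H 11/18≈0.611.
All 13 k$ of Lab R fit (value 41) → 23 remain.
Only 23 k$ remain; take 23/30 of Lab X for value 57×23/30 = 43.7.
Total value = 84.7.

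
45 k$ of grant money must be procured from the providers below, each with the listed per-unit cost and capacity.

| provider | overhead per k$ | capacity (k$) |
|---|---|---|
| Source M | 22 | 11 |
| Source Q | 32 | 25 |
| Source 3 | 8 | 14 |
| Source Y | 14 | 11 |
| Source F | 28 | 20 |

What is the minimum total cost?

760

Use providers in increasing cost order.
Take 14 from Source 3 at 8 ; need 31 more.
Source Y (14): use full 11 ; 20 k$ to go.
Source M (22): use full 11 ; 9 k$ to go.
Source F (28): take the remaining 9 ; done.
Source Q: unused.
Cost = 14×8 + 11×14 + 11×22 + 9×28 = 760.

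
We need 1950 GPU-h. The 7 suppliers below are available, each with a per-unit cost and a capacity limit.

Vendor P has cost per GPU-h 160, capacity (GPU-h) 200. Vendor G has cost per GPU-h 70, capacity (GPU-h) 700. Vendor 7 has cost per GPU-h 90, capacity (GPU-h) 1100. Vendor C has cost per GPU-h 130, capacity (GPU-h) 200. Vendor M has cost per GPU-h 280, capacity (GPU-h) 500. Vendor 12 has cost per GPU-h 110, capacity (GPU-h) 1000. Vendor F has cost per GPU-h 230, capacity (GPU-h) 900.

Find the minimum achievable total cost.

164500

Fill from the cheapest supplier first.
Vendor G (70): use full 700 — 1250 GPU-h to go.
Take 1100 from Vendor 7 at 90 — need 150 more.
Vendor 12 at 110: take 150 of its 1000 — requirement met.
Vendor C, Vendor P, Vendor F, Vendor M: unused.
Cost = 700×70 + 1100×90 + 150×110 = 164500.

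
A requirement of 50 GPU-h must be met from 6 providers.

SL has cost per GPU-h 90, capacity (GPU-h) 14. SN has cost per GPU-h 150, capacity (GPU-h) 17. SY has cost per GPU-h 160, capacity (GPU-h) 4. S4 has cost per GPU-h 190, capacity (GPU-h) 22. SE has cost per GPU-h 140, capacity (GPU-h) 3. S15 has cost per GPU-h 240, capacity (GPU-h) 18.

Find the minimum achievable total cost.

Cheapest first:
Take 14 from SL at 90 → need 36 more.
SE (140): use full 3 → 33 GPU-h to go.
SN at 150: take all 17 GPU-h → 16 still needed.
SY (160): use full 4 → 12 GPU-h to go.
Take 12 from S4 at 190 to finish.
S15: unused.
Cost = 14×90 + 3×140 + 17×150 + 4×160 + 12×190 = 7150.

7150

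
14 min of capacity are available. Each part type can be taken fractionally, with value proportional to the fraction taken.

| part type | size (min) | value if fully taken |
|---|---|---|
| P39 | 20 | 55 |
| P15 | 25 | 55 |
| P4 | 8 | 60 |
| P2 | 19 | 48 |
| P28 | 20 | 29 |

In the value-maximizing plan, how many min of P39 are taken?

Sort by value density: P4 60/8≈7.5, P39 55/20≈2.75, P2 48/19≈2.53, P15 55/25≈2.2, P28 29/20≈1.45.
Take all of P4 (8 min, value 60) ; 6 min left.
Fill the last 6 min with part of P39: 6/20 of it earns 16.5.

6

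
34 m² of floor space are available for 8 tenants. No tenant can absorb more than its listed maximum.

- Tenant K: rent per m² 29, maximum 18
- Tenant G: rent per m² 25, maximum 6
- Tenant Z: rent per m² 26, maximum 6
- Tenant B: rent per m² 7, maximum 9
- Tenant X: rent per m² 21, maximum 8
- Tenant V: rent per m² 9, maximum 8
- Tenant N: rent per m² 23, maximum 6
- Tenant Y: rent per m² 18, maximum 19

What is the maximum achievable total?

Rank by rent per m²: Tenant K 29 > Tenant Z 26 > Tenant G 25 > Tenant N 23 > Tenant X 21 > Tenant Y 18 > Tenant V 9 > Tenant B 7.
Give Tenant K 18 to hit its cap of 18 — 16 left.
Tenant Z takes 6 to reach its cap of 6 — 10 left.
Give Tenant G 6 to hit its cap of 6 — 4 left.
Tenant N: +4 (room for 6) → 4. Pool exhausted.
Total = 29×18 + 25×6 + 26×6 + 23×4 = 920.

920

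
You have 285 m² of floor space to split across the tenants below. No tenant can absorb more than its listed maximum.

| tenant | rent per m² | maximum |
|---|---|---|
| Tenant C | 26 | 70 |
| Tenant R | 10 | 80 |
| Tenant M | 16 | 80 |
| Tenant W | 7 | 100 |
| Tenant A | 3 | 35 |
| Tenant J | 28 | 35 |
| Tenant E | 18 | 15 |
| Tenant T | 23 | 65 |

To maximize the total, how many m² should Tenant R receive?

Highest rent per m² first: Tenant J 28 > Tenant C 26 > Tenant T 23 > Tenant E 18 > Tenant M 16 > Tenant R 10 > Tenant W 7 > Tenant A 3.
Tenant J: +35 to 35 (cap) — 250 left.
Tenant C takes 70 to reach its cap of 70 — 180 left.
Give Tenant T 65 to hit its cap of 65 — 115 left.
Tenant E takes 15 to reach its cap of 15 — 100 left.
Tenant M takes 80 to reach its cap of 80 — 20 left.
Tenant R has room for 80 but only 20 remain, so it gets 20.

20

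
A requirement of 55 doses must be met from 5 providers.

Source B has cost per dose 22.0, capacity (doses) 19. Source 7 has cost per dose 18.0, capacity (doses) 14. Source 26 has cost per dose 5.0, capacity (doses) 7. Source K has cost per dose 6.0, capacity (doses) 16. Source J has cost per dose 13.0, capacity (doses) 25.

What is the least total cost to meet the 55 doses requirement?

Fill from the cheapest provider first.
Source 26 at 5.0: take all 7 doses → 48 still needed.
Source K at 6.0: take all 16 doses → 32 still needed.
Source J (13.0): use full 25 → 7 doses to go.
Take 7 from Source 7 at 18.0 to finish.
Source B: unused.
Cost = 7×5.0 + 16×6.0 + 25×13.0 + 7×18.0 = 582.

582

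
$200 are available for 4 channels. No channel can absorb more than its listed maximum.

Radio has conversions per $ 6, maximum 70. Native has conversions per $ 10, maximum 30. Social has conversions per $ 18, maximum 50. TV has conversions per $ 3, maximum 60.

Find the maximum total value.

Rank by conversions per $: Social 18 > Native 10 > Radio 6 > TV 3.
Social takes 50 to reach its cap of 50 ; 150 left.
Native: +30 to 30 (cap) ; 120 left.
Radio: +70 to 70 (cap) ; 50 left.
TV has room for 60 but only 50 remain, so it gets 50.
Total = 6×70 + 10×30 + 18×50 + 3×50 = 1770.

1770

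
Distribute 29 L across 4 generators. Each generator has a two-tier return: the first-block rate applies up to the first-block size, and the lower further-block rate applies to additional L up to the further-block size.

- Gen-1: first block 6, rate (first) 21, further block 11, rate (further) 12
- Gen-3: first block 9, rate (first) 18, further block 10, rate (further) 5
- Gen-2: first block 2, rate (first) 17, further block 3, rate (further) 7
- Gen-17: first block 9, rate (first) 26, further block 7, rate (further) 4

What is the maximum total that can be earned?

Order all 8 blocks by rate: Gen-17/tier1 26 > Gen-1/tier1 21 > Gen-3/tier1 18 > Gen-2/tier1 17 > Gen-1/tier2 12 > Gen-2/tier2 7 > Gen-3/tier2 5 > Gen-17/tier2 4.
Fill Gen-17 tier1 block (9 at 26) → 20 left.
Fill Gen-1 tier1 block (6 at 21) → 14 left.
Gen-3/tier1 (18): +9 → 5 left.
Gen-2/tier1 (17): +2 → 3 left.
Gen-1/tier2: +3 of 11 at 12; pool empty.
Total = 26×9 + 21×6 + 18×9 + 17×2 + 12×3 = 592.

592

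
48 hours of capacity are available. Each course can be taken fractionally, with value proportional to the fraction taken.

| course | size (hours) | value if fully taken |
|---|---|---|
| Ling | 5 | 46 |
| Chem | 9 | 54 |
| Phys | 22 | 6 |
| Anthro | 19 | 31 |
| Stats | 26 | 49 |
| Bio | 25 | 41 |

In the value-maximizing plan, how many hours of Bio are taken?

8

Rank by value-to-size ratio: Ling 46/5≈9.2, Chem 54/9≈6, Stats 49/26≈1.88, Bio 41/25≈1.64, Anthro 31/19≈1.63, Phys 6/22≈0.273.
All 5 hours of Ling fit (value 46) — 43 remain.
All 9 hours of Chem fit (value 54) — 34 remain.
All 26 hours of Stats fit (value 49) — 8 remain.
8 hours left: a 8/25 share of Bio gives 41×8/25 = 13.12.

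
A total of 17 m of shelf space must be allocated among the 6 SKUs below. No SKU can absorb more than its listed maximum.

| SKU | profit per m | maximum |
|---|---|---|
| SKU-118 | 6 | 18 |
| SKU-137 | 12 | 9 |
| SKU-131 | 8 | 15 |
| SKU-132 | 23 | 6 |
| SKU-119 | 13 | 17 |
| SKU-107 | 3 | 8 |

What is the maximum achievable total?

Rank by profit per m: SKU-132 23 > SKU-119 13 > SKU-137 12 > SKU-131 8 > SKU-118 6 > SKU-107 3.
SKU-132: +6 to 6 (cap) → 11 left.
Only 11 left; SKU-119 takes them to reach 11.
Total = 23×6 + 13×11 = 281.

281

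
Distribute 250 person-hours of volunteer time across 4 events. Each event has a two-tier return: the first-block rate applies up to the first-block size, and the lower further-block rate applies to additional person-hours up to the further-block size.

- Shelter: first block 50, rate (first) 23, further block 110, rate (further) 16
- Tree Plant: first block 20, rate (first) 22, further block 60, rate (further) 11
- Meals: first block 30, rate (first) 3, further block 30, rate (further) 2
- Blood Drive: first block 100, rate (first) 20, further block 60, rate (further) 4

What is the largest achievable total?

4870

Rank every tier by rate: Shelter/T1 23 > Tree Plant/T1 22 > Blood Drive/T1 20 > Shelter/T2 16 > Tree Plant/T2 11 > Blood Drive/T2 4 > Meals/T1 3 > Meals/T2 2.
Fill Shelter T1 block (50 at 23) → 200 left.
Tree Plant T1 at 22: fill all 20 → 180 left.
Fill Blood Drive T1 block (100 at 20) → 80 left.
Shelter T2 at 16: only 80 left, fill 80.
Total = 23×50 + 22×20 + 20×100 + 16×80 = 4870.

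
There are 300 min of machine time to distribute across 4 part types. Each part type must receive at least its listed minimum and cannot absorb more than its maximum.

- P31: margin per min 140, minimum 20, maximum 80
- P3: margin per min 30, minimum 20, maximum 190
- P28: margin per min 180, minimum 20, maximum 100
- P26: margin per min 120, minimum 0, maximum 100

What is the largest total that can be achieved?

41800

Meeting every minimum uses 20+20+20+0 = 60 min, leaving 240.
Rank by margin per min: P28 180 > P31 140 > P26 120 > P3 30.
P28 takes 80 more to reach its cap of 100 → 160 left.
Give P31 60 more to hit its cap of 80 → 100 left.
P26 takes 100 more to reach its cap of 100 → 0 left.
Total = 140×80 + 30×20 + 180×100 + 120×100 = 41800.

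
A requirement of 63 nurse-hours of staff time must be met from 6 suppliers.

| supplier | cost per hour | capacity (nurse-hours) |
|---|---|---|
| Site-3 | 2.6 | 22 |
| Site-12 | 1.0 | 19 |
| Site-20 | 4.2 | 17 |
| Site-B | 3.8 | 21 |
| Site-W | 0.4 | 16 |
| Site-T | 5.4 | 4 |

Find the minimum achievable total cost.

Fill from the cheapest supplier first.
Take 16 from Site-W at 0.4 → need 47 more.
Site-12 (1.0): use full 19 → 28 nurse-hours to go.
Site-3 (2.6): use full 22 → 6 nurse-hours to go.
Site-B at 3.8: take 6 of its 21 → requirement met.
Site-20, Site-T: unused.
Cost = 16×0.4 + 19×1.0 + 22×2.6 + 6×3.8 = 105.4.

105.4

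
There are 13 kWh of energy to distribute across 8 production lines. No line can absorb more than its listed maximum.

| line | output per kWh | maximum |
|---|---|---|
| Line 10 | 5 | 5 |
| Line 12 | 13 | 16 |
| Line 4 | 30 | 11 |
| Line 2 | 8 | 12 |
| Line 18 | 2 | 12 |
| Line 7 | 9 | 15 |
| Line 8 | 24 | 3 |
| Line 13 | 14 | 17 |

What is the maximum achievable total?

378

Order the production lines by output per kWh: Line 4 30 > Line 8 24 > Line 13 14 > Line 12 13 > Line 7 9 > Line 2 8 > Line 10 5 > Line 18 2.
Give Line 4 11 to hit its cap of 11 ; 2 left.
Only 2 left; Line 8 takes them to reach 2.
Total = 30×11 + 24×2 = 378.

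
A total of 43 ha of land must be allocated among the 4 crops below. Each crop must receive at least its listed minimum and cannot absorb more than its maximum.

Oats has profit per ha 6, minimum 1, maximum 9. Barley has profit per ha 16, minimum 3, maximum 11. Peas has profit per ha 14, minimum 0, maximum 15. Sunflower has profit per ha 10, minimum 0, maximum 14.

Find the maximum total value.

Meeting every minimum uses 1+3+0+0 = 4 ha, leaving 39.
Highest profit per ha first: Barley 16 > Peas 14 > Sunflower 10 > Oats 6.
Give Barley 8 more to hit its cap of 11 — 31 left.
Give Peas 15 more to hit its cap of 15 — 16 left.
Give Sunflower 14 more to hit its cap of 14 — 2 left.
Only 2 left; Oats takes them to reach 3.
Total = 6×3 + 16×11 + 14×15 + 10×14 = 544.

544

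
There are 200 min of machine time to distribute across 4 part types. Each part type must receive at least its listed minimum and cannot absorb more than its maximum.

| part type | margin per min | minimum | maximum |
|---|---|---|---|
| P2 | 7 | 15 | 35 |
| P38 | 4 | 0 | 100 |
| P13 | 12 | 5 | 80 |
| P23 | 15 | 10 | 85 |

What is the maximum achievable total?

2480

Meeting every minimum uses 15+0+5+10 = 30 min, leaving 170.
Rank by margin per min: P23 15 > P13 12 > P2 7 > P38 4.
Give P23 75 more to hit its cap of 85 ; 95 left.
P13 takes 75 more to reach its cap of 80 ; 20 left.
P2: +20 to 35 (cap) ; 0 left.
Total = 7×35 + 12×80 + 15×85 = 2480.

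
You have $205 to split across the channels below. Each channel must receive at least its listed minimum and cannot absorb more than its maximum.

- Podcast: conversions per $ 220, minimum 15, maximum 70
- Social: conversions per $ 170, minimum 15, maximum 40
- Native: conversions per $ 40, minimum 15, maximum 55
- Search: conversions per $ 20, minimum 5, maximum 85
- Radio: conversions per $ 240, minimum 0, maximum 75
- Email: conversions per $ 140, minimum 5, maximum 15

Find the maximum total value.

Meeting every minimum uses 15+15+15+5+0+5 = 55 $, leaving 150.
Order the channels by conversions per $: Radio 240 > Podcast 220 > Social 170 > Email 140 > Native 40 > Search 20.
Radio takes 75 more to reach its cap of 75 — 75 left.
Podcast: +55 to 70 (cap) — 20 left.
Social: +20 (room for 25) → 35. Pool exhausted.
Total = 220×70 + 170×35 + 40×15 + 20×5 + 240×75 + 140×5 = 40750.

40750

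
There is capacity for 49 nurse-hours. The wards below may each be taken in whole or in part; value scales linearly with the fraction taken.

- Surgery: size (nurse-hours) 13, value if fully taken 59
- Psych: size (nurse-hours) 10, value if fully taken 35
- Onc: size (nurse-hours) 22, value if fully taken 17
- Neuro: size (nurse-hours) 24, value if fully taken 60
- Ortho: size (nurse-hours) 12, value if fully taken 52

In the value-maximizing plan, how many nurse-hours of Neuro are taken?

14

Rank by value-to-size ratio: Surgery 59/13≈4.54, Ortho 52/12≈4.33, Psych 35/10≈3.5, Neuro 60/24≈2.5, Onc 17/22≈0.773.
Take all of Surgery (13 nurse-hours, value 59) → 36 nurse-hours left.
Ortho: take in full, 12 nurse-hours for value 52 → 24 left.
All 10 nurse-hours of Psych fit (value 35) → 14 remain.
Fill the last 14 nurse-hours with part of Neuro: 14/24 of it earns 35.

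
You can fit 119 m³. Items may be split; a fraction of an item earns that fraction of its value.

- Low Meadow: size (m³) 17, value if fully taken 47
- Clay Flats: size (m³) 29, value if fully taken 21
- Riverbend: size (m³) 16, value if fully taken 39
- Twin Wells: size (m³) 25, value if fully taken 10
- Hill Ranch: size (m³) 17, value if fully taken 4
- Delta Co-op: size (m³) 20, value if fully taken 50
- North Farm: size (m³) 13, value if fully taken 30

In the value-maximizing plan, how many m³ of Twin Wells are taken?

24

Sort by value density: Low Meadow 47/17≈2.76, Delta Co-op 50/20≈2.5, Riverbend 39/16≈2.44, North Farm 30/13≈2.31, Clay Flats 21/29≈0.724, Twin Wells 10/25≈0.4, Hill Ranch 4/17≈0.235.
Low Meadow: take in full, 17 m³ for value 47 ; 102 left.
Delta Co-op: take in full, 20 m³ for value 50 ; 82 left.
Riverbend: take in full, 16 m³ for value 39 ; 66 left.
Take all of North Farm (13 m³, value 30) ; 53 m³ left.
Take all of Clay Flats (29 m³, value 21) ; 24 m³ left.
Only 24 m³ remain; take 24/25 of Twin Wells for value 10×24/25 = 9.6.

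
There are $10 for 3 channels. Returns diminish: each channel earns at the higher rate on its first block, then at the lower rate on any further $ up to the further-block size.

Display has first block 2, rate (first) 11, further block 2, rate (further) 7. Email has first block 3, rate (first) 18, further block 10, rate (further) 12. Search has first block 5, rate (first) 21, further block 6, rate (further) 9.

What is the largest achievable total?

183

Treat each block as its own option and order by rate: Search/first 21 > Email/first 18 > Email/second 12 > Display/first 11 > Search/second 9 > Display/second 7.
Fill Search first block (5 at 21) ; 5 left.
Fill Email first block (3 at 18) ; 2 left.
Email/second: +2 of 10 at 12; pool empty.
Total = 21×5 + 18×3 + 12×2 = 183.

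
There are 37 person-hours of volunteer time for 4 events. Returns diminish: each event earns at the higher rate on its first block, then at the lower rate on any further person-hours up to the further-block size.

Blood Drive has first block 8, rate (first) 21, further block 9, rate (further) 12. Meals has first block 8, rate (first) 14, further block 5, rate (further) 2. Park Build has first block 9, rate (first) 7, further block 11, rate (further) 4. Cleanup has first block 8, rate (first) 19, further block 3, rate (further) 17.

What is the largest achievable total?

598

Rank every tier by rate: Blood Drive/T1 21 > Cleanup/T1 19 > Cleanup/T2 17 > Meals/T1 14 > Blood Drive/T2 12 > Park Build/T1 7 > Park Build/T2 4 > Meals/T2 2.
Blood Drive/T1 (21): +8 — 29 left.
Cleanup T1 at 19: fill all 8 — 21 left.
Fill Cleanup T2 block (3 at 17) — 18 left.
Meals/T1 (14): +8 — 10 left.
Fill Blood Drive T2 block (9 at 12) — 1 left.
Park Build T1 at 7: only 1 left, fill 1.
Total = 21×8 + 19×8 + 17×3 + 14×8 + 12×9 + 7×1 = 598.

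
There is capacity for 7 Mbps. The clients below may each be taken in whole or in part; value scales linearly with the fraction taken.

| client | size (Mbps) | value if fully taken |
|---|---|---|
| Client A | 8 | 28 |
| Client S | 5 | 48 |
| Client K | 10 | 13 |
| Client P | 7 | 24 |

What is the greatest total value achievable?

55

Sort by value density: Client S 48/5≈9.6, Client A 28/8≈3.5, Client P 24/7≈3.43, Client K 13/10≈1.3.
Take all of Client S (5 Mbps, value 48) → 2 Mbps left.
Only 2 Mbps remain; take 2/8 of Client A for value 28×2/8 = 7.
Total value = 55.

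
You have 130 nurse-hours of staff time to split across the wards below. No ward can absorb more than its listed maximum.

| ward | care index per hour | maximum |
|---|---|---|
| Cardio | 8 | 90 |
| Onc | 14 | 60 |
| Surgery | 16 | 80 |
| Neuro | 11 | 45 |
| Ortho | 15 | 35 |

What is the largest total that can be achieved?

Order the wards by care index per hour: Surgery 16 > Ortho 15 > Onc 14 > Neuro 11 > Cardio 8.
Surgery takes 80 to reach its cap of 80 ; 50 left.
Ortho: +35 to 35 (cap) ; 15 left.
Only 15 left; Onc takes them to reach 15.
Total = 14×15 + 16×80 + 15×35 = 2015.

2015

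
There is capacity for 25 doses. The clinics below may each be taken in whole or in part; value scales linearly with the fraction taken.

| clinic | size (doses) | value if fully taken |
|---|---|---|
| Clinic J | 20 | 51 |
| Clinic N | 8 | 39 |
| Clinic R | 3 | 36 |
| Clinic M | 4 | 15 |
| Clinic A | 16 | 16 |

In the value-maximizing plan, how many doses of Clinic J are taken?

Sort by value density: Clinic R 36/3≈12, Clinic N 39/8≈4.88, Clinic M 15/4≈3.75, Clinic J 51/20≈2.55, Clinic A 16/16≈1.
Clinic R: take in full, 3 doses for value 36 ; 22 left.
All 8 doses of Clinic N fit (value 39) ; 14 remain.
Clinic M: take in full, 4 doses for value 15 ; 10 left.
Fill the last 10 doses with part of Clinic J: 10/20 of it earns 25.5.

10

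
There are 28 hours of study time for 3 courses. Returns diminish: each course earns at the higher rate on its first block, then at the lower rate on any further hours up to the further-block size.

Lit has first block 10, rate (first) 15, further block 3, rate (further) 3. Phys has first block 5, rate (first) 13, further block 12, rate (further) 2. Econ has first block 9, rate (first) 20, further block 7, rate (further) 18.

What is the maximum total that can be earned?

Order all 6 blocks by rate: Econ/tier1 20 > Econ/tier2 18 > Lit/tier1 15 > Phys/tier1 13 > Lit/tier2 3 > Phys/tier2 2.
Econ tier1 at 20: fill all 9 → 19 left.
Econ tier2 at 18: fill all 7 → 12 left.
Lit tier1 at 15: fill all 10 → 2 left.
Phys tier1 at 13: only 2 left, fill 2.
Total = 20×9 + 18×7 + 15×10 + 13×2 = 482.

482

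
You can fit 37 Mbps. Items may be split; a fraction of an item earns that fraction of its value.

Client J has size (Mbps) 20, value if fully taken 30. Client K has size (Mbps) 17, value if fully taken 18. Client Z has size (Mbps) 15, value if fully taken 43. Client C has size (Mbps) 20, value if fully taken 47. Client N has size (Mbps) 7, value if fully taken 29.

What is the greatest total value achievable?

107.25

Sort by value density: Client N 29/7≈4.14, Client Z 43/15≈2.87, Client C 47/20≈2.35, Client J 30/20≈1.5, Client K 18/17≈1.06.
All 7 Mbps of Client N fit (value 29) → 30 remain.
All 15 Mbps of Client Z fit (value 43) → 15 remain.
Fill the last 15 Mbps with part of Client C: 15/20 of it earns 35.25.
Total value = 107.25.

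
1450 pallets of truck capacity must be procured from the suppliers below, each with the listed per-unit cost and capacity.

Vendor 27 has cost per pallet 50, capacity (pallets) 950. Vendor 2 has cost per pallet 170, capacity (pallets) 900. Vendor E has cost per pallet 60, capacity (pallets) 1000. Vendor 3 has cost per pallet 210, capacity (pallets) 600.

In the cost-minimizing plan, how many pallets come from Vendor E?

500

Cheapest first:
Vendor 27 (50): use full 950 ; 500 pallets to go.
Take 500 from Vendor E at 60 to finish.
Vendor 2, Vendor 3: unused.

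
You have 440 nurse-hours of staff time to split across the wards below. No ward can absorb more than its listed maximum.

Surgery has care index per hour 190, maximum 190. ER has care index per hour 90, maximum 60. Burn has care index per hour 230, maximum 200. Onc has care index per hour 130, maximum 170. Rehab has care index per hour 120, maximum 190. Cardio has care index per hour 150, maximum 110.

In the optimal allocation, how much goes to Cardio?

50

Highest care index per hour first: Burn 230 > Surgery 190 > Cardio 150 > Onc 130 > Rehab 120 > ER 90.
Burn: +200 to 200 (cap) → 240 left.
Give Surgery 190 to hit its cap of 190 → 50 left.
Cardio has room for 110 but only 50 remain, so it gets 50.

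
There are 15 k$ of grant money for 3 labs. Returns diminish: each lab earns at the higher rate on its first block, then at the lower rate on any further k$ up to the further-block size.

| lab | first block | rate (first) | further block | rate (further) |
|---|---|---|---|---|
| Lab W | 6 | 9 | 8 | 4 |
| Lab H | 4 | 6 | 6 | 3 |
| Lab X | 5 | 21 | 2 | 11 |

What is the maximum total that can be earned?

193

Treat each block as its own option and order by rate: Lab X/tier1 21 > Lab X/tier2 11 > Lab W/tier1 9 > Lab H/tier1 6 > Lab W/tier2 4 > Lab H/tier2 3.
Fill Lab X tier1 block (5 at 21) → 10 left.
Lab X/tier2 (11): +2 → 8 left.
Lab W/tier1 (9): +6 → 2 left.
Lab H/tier1: +2 of 4 at 6; pool empty.
Total = 21×5 + 11×2 + 9×6 + 6×2 = 193.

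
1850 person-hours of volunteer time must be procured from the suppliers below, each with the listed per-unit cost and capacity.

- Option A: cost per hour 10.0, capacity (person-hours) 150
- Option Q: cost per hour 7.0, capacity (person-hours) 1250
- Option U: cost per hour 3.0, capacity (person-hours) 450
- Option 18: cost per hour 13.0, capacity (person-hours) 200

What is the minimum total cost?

Use suppliers in increasing cost order.
Option U (3.0): use full 450 → 1400 person-hours to go.
Option Q at 7.0: take all 1250 person-hours → 150 still needed.
Option A (10.0): use full 150 → 0 person-hours to go.
Option 18: unused.
Cost = 450×3.0 + 1250×7.0 + 150×10.0 = 11600.

11600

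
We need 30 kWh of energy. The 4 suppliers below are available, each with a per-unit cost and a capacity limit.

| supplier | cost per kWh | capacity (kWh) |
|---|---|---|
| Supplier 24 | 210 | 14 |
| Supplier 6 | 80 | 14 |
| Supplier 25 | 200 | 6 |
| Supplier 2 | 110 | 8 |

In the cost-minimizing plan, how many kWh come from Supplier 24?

2

Cheapest first:
Supplier 6 (80): use full 14 — 16 kWh to go.
Supplier 2 at 110: take all 8 kWh — 8 still needed.
Supplier 25 (200): use full 6 — 2 kWh to go.
Supplier 24 at 210: take 2 of its 14 — requirement met.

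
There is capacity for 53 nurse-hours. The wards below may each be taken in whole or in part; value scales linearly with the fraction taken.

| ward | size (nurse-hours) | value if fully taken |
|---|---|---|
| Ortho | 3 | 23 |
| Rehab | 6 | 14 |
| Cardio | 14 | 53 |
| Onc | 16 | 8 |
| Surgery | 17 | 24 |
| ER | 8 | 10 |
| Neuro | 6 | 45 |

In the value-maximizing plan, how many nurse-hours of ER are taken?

7

Best value per unit of size first: Ortho 23/3≈7.67, Neuro 45/6≈7.5, Cardio 53/14≈3.79, Rehab 14/6≈2.33, Surgery 24/17≈1.41, ER 10/8≈1.25, Onc 8/16≈0.5.
All 3 nurse-hours of Ortho fit (value 23) → 50 remain.
Neuro: take in full, 6 nurse-hours for value 45 → 44 left.
Take all of Cardio (14 nurse-hours, value 53) → 30 nurse-hours left.
Rehab: take in full, 6 nurse-hours for value 14 → 24 left.
All 17 nurse-hours of Surgery fit (value 24) → 7 remain.
Only 7 nurse-hours remain; take 7/8 of ER for value 10×7/8 = 8.75.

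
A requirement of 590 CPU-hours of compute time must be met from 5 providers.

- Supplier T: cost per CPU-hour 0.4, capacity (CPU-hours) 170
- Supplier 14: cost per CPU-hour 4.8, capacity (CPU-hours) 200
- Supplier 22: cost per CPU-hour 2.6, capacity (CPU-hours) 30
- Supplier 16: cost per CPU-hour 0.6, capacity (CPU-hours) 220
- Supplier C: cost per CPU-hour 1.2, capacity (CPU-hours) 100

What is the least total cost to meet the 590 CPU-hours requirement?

734

Cheapest first:
Take 170 from Supplier T at 0.4 → need 420 more.
Take 220 from Supplier 16 at 0.6 → need 200 more.
Supplier C (1.2): use full 100 → 100 CPU-hours to go.
Supplier 22 at 2.6: take all 30 CPU-hours → 70 still needed.
Take 70 from Supplier 14 at 4.8 to finish.
Cost = 170×0.4 + 220×0.6 + 100×1.2 + 30×2.6 + 70×4.8 = 734.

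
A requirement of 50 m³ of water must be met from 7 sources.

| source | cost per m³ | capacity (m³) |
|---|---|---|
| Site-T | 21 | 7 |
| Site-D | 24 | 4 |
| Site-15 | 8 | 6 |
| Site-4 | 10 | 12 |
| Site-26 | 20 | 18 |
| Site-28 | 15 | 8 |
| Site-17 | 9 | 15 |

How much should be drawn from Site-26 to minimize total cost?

9

Use sources in increasing cost order.
Site-15 at 8: take all 6 m³ → 44 still needed.
Take 15 from Site-17 at 9 → need 29 more.
Take 12 from Site-4 at 10 → need 17 more.
Site-28 at 15: take all 8 m³ → 9 still needed.
Site-26 at 20: take 9 of its 18 → requirement met.
Site-T, Site-D: unused.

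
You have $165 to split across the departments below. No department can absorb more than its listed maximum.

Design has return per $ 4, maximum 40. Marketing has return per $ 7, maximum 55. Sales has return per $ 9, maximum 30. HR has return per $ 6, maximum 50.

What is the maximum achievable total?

Order the departments by return per $: Sales 9 > Marketing 7 > HR 6 > Design 4.
Give Sales 30 to hit its cap of 30 — 135 left.
Marketing takes 55 to reach its cap of 55 — 80 left.
Give HR 50 to hit its cap of 50 — 30 left.
Design has room for 40 but only 30 remain, so it gets 30.
Total = 4×30 + 7×55 + 9×30 + 6×50 = 1075.

1075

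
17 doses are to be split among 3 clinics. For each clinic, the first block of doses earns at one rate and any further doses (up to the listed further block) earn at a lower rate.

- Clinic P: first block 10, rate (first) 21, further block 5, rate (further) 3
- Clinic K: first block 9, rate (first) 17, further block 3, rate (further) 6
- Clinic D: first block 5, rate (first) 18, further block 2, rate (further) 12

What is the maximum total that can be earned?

Order all 6 blocks by rate: Clinic P/T1 21 > Clinic D/T1 18 > Clinic K/T1 17 > Clinic D/T2 12 > Clinic K/T2 6 > Clinic P/T2 3.
Clinic P/T1 (21): +10 — 7 left.
Clinic D T1 at 18: fill all 5 — 2 left.
Clinic K T1 at 17: only 2 left, fill 2.
Total = 21×10 + 18×5 + 17×2 = 334.

334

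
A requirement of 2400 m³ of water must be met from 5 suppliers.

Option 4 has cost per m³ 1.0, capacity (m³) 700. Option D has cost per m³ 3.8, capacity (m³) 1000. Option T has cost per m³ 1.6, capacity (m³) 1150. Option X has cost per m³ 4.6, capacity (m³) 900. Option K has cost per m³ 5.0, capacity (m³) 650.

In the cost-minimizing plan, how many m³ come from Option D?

550

Fill from the cheapest supplier first.
Take 700 from Option 4 at 1.0 — need 1700 more.
Option T (1.6): use full 1150 — 550 m³ to go.
Take 550 from Option D at 3.8 to finish.
Option X, Option K: unused.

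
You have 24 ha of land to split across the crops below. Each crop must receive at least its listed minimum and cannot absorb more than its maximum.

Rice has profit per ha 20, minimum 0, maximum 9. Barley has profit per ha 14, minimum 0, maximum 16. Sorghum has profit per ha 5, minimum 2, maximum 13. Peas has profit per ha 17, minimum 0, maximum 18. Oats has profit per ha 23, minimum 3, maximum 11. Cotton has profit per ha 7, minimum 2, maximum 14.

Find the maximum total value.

457

Meeting every minimum uses 0+0+2+0+3+2 = 7 ha, leaving 17.
Order the crops by profit per ha: Oats 23 > Rice 20 > Peas 17 > Barley 14 > Cotton 7 > Sorghum 5.
Oats takes 8 more to reach its cap of 11 ; 9 left.
Give Rice 9 more to hit its cap of 9 ; 0 left.
Total = 20×9 + 5×2 + 23×11 + 7×2 = 457.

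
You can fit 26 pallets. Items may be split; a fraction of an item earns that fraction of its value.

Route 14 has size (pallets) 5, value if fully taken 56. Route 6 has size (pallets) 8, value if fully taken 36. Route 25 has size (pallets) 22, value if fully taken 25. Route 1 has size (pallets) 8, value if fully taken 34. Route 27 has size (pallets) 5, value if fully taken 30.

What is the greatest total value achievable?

156

Best value per unit of size first: Route 14 56/5≈11.2, Route 27 30/5≈6, Route 6 36/8≈4.5, Route 1 34/8≈4.25, Route 25 25/22≈1.14.
All 5 pallets of Route 14 fit (value 56) — 21 remain.
Route 27: take in full, 5 pallets for value 30 — 16 left.
Route 6: take in full, 8 pallets for value 36 — 8 left.
Route 1: take in full, 8 pallets for value 34 — 0 left.
Total value = 156.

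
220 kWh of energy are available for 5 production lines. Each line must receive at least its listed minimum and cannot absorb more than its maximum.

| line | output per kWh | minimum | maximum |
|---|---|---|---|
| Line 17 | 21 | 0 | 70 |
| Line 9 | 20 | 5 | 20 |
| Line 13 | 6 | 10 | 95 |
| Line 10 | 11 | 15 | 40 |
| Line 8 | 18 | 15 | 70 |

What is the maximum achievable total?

Meeting every minimum uses 0+5+10+15+15 = 45 kWh, leaving 175.
Highest output per kWh first: Line 17 21 > Line 9 20 > Line 8 18 > Line 10 11 > Line 13 6.
Give Line 17 70 more to hit its cap of 70 — 105 left.
Give Line 9 15 more to hit its cap of 20 — 90 left.
Give Line 8 55 more to hit its cap of 70 — 35 left.
Give Line 10 25 more to hit its cap of 40 — 10 left.
Line 13 has room for 85 more but only 10 remain, so it gets 20.
Total = 21×70 + 20×20 + 6×20 + 11×40 + 18×70 = 3690.

3690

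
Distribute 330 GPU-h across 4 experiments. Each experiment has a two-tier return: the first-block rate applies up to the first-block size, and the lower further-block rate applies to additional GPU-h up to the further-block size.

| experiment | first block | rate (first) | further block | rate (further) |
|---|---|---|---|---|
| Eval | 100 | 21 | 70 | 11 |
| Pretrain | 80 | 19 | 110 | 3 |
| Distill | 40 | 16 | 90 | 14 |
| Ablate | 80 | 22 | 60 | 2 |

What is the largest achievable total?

6440

Rank every tier by rate: Ablate/first 22 > Eval/first 21 > Pretrain/first 19 > Distill/first 16 > Distill/second 14 > Eval/second 11 > Pretrain/second 3 > Ablate/second 2.
Ablate/first (22): +80 — 250 left.
Fill Eval first block (100 at 21) — 150 left.
Fill Pretrain first block (80 at 19) — 70 left.
Fill Distill first block (40 at 16) — 30 left.
30 remain; put them into Distill second at 14.
Total = 22×80 + 21×100 + 19×80 + 16×40 + 14×30 = 6440.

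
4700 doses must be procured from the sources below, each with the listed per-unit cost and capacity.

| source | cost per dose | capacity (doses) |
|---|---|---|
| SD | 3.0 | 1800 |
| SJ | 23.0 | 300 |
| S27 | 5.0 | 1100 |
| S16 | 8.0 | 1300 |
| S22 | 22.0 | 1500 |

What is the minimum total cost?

32300

Cheapest first:
SD at 3.0: take all 1800 doses ; 2900 still needed.
Take 1100 from S27 at 5.0 ; need 1800 more.
S16 (8.0): use full 1300 ; 500 doses to go.
S22 at 22.0: take 500 of its 1500 ; requirement met.
SJ: unused.
Cost = 1800×3.0 + 1100×5.0 + 1300×8.0 + 500×22.0 = 32300.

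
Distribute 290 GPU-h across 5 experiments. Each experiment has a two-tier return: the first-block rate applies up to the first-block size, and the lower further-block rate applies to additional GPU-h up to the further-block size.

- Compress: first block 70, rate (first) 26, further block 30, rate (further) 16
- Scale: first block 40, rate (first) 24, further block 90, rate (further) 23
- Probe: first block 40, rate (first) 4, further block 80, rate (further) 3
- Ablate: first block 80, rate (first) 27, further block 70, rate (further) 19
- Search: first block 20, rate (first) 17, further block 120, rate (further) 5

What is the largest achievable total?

7200

Rank every tier by rate: Ablate/T1 27 > Compress/T1 26 > Scale/T1 24 > Scale/T2 23 > Ablate/T2 19 > Search/T1 17 > Compress/T2 16 > Search/T2 5 > Probe/T1 4 > Probe/T2 3.
Ablate/T1 (27): +80 ; 210 left.
Fill Compress T1 block (70 at 26) ; 140 left.
Scale/T1 (24): +40 ; 100 left.
Scale T2 at 23: fill all 90 ; 10 left.
10 remain; put them into Ablate T2 at 19.
Total = 27×80 + 26×70 + 24×40 + 23×90 + 19×10 = 7200.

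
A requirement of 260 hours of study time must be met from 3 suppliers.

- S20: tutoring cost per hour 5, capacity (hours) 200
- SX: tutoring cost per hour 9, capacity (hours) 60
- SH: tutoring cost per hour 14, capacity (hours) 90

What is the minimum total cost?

1540

Fill from the cheapest supplier first.
S20 at 5: take all 200 hours → 60 still needed.
SX (9): use full 60 → 0 hours to go.
SH: unused.
Cost = 200×5 + 60×9 = 1540.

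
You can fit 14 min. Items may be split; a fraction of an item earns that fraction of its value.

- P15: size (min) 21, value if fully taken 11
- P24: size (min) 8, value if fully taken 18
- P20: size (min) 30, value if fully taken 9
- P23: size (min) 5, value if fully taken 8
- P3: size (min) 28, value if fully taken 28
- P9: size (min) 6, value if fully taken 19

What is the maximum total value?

Sort by value density: P9 19/6≈3.17, P24 18/8≈2.25, P23 8/5≈1.6, P3 28/28≈1, P15 11/21≈0.524, P20 9/30≈0.3.
All 6 min of P9 fit (value 19) — 8 remain.
P24: take in full, 8 min for value 18 — 0 left.
Total value = 37.

37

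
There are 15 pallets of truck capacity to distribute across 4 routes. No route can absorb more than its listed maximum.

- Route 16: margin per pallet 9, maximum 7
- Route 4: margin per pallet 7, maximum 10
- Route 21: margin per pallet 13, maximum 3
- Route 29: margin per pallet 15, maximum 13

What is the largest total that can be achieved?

Rank by margin per pallet: Route 29 15 > Route 21 13 > Route 16 9 > Route 4 7.
Route 29: +13 to 13 (cap) → 2 left.
Only 2 left; Route 21 takes them to reach 2.
Total = 13×2 + 15×13 = 221.

221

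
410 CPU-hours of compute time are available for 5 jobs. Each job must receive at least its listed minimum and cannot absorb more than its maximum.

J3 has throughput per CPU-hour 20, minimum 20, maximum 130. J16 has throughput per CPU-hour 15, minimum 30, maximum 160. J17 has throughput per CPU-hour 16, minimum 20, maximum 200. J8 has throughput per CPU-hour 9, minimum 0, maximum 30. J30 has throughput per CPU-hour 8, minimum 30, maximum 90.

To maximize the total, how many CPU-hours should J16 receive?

Meeting every minimum uses 20+30+20+0+30 = 100 CPU-hours, leaving 310.
Highest throughput per CPU-hour first: J3 20 > J17 16 > J16 15 > J8 9 > J30 8.
J3 takes 110 more to reach its cap of 130 — 200 left.
Give J17 180 more to hit its cap of 200 — 20 left.
J16 has room for 130 more but only 20 remain, so it gets 50.

50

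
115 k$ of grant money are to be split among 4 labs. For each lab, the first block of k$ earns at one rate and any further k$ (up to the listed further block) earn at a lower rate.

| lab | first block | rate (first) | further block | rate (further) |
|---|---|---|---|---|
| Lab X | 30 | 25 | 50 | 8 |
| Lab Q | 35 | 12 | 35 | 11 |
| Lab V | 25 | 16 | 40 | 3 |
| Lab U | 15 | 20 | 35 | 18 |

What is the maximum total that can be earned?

Order all 8 blocks by rate: Lab X/tier1 25 > Lab U/tier1 20 > Lab U/tier2 18 > Lab V/tier1 16 > Lab Q/tier1 12 > Lab Q/tier2 11 > Lab X/tier2 8 > Lab V/tier2 3.
Lab X tier1 at 25: fill all 30 — 85 left.
Lab U/tier1 (20): +15 — 70 left.
Lab U tier2 at 18: fill all 35 — 35 left.
Lab V tier1 at 16: fill all 25 — 10 left.
10 remain; put them into Lab Q tier1 at 12.
Total = 25×30 + 20×15 + 18×35 + 16×25 + 12×10 = 2200.

2200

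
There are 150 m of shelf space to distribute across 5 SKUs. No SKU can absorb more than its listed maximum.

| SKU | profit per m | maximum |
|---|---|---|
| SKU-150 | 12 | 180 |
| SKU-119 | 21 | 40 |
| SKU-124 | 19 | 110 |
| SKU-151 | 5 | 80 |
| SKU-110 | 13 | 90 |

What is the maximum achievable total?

2930

Order the SKUs by profit per m: SKU-119 21 > SKU-124 19 > SKU-110 13 > SKU-150 12 > SKU-151 5.
SKU-119 takes 40 to reach its cap of 40 ; 110 left.
SKU-124 takes 110 to reach its cap of 110 ; 0 left.
Total = 21×40 + 19×110 = 2930.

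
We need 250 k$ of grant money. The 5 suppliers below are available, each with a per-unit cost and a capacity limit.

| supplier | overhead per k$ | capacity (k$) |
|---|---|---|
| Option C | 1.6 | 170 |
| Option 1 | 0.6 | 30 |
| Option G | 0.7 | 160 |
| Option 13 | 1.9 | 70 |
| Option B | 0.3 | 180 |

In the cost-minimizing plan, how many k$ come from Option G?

40

Fill from the cheapest supplier first.
Take 180 from Option B at 0.3 ; need 70 more.
Option 1 (0.6): use full 30 ; 40 k$ to go.
Take 40 from Option G at 0.7 to finish.
Option C, Option 13: unused.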